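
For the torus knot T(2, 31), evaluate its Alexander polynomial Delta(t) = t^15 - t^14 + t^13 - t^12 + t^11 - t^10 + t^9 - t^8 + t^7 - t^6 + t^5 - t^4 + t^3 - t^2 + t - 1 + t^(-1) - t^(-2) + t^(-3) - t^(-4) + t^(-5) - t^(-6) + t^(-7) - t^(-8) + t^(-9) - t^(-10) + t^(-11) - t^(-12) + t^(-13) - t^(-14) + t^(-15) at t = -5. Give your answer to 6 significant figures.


Substituting t = -5 into Delta(t) = t^15 - t^14 + t^13 - t^12 + t^11 - t^10 + t^9 - t^8 + t^7 - t^6 + t^5 - t^4 + t^3 - t^2 + t - 1 + t^(-1) - t^(-2) + t^(-3) - t^(-4) + t^(-5) - t^(-6) + t^(-7) - t^(-8) + t^(-9) - t^(-10) + t^(-11) - t^(-12) + t^(-13) - t^(-14) + t^(-15):
Term values: (-30517578125) + (-6103515625) + (-1220703125) + (-244140625) + (-48828125) + (-9765625) + (-1953125) + (-390625) + (-78125) + (-15625) + (-3125) + (-625) + (-125) + (-25) + (-5) + (-1) + (-0.2) + (-0.04) + (-0.008) + (-0.0016) + (-0.00032) + (-6.4e-05) + (-1.28e-05) + (-2.56e-06) + (-5.12e-07) + (-1.024e-07) + (-2.048e-08) + (-4.096e-09) + (-8.192e-10) + (-1.6384e-10) + (-3.2768e-11)
Sum = -3.814697266e+10
Rounded to 6 significant figures: -3.8147e+10

-3.8147e+10


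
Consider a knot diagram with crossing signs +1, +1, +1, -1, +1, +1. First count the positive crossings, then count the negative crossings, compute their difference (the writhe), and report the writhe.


Step 1: Count positive crossings (+1).
Positive crossings: 5
Step 2: Count negative crossings (-1).
Negative crossings: 1
Step 3: Writhe = (positive) - (negative)
w = 5 - 1 = 4
Step 4: |w| = 4, and w is positive

4


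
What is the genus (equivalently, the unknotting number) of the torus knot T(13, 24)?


For a torus knot T(p,q), both the unknotting number and genus equal (p-1)(q-1)/2.
= (13-1)(24-1)/2
= 12*23/2
= 276/2 = 138

138


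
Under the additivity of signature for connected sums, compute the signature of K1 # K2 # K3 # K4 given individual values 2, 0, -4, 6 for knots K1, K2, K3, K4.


The signature is additive under connected sum.
signature(K1 # K2 # K3 # K4) = (2) + (0) + (-4) + (6)
= 4

4


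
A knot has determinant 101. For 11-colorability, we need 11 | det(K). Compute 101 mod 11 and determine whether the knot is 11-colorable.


Step 1: A knot is p-colorable if and only if p divides its determinant.
Step 2: Compute 101 mod 11.
101 = 9 * 11 + 2
Step 3: 101 mod 11 = 2
Step 4: The knot is 11-colorable: no

2


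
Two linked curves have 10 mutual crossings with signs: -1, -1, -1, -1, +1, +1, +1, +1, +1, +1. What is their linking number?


Step 1: Count positive crossings: 6
Step 2: Count negative crossings: 4
Step 3: Sum of signs = 6 - 4 = 2
Step 4: Linking number = sum/2 = 2/2 = 1

1


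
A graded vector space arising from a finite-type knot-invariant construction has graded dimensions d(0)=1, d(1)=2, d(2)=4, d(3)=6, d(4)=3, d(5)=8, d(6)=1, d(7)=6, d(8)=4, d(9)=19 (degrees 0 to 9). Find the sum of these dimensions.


Total dimension = d(0) + d(1) + ... + d(9)
= 1 + 2 + 4 + 6 + 3 + 8 + 1 + 6 + 4 + 19
= 54

54


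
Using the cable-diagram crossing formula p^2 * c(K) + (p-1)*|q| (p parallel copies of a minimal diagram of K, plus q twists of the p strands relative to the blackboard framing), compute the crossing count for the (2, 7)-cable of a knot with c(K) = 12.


Step 1: Each of the c(K) crossings of the companion diagram becomes p*p = p^2 crossings among the p parallel strands, and each of the |q| twists s_1 s_2 ... s_(p-1) adds (p-1) crossings.
  Crossings = p^2 * c(K) + (p-1)*|q|
Step 2: = 2^2 * 12 + (2-1)*7
Step 3: = 4*12 + 1*7
Step 4: = 48 + 7 = 55

55


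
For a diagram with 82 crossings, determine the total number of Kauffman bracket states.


Each crossing contributes 2 choices (A-smoothing or B-smoothing).
Total states = 2^82 = 4835703278458516698824704

4835703278458516698824704


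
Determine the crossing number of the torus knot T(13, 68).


For a torus knot T(p, q) with gcd(p,q)=1,
the crossing number is min(p*(q-1), q*(p-1)).
p*(q-1) = 13*67 = 871
q*(p-1) = 68*12 = 816
min(871, 816) = 816

816


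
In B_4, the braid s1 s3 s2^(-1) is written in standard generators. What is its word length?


The word length counts the number of generators (including inverses).
Listing each generator: s1, s3, s2^(-1)
There are 3 generators in this braid word.

3


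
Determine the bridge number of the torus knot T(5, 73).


The bridge number of T(p,q) is min(p,q).
min(5, 73) = 5

5


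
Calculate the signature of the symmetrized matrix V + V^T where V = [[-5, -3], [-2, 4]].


Step 1: V + V^T = [[-10, -5], [-5, 8]]
Step 2: trace = -2, det = -105
Step 3: Discriminant = (-2)^2 - 4*(-105) = 424
Step 4: Eigenvalues: 9.29563, -11.2956
Step 5: Signature = (# positive eigenvalues) - (# negative eigenvalues) = 0

0


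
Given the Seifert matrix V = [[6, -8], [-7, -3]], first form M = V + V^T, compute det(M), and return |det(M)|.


Step 1: Form V + V^T where V = [[6, -8], [-7, -3]]
  V^T = [[6, -7], [-8, -3]]
  V + V^T = [[12, -15], [-15, -6]]
Step 2: det(V + V^T) = 12*(-6) - (-15)*(-15)
  = -72 - 225 = -297
Step 3: Knot determinant = |det(V + V^T)| = |-297| = 297

297


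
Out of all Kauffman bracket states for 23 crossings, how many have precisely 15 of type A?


We choose which 15 of 23 crossings get A-smoothings.
C(23, 15) = 23! / (15! * 8!)
= 490314

490314


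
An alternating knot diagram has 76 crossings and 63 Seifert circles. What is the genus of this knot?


For alternating knots, g = (c - s + 1)/2.
= (76 - 63 + 1)/2
= 14/2 = 7

7


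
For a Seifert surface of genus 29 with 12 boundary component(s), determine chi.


chi = 2 - 2g - b
= 2 - 2*29 - 12
= 2 - 58 - 12 = -68

-68


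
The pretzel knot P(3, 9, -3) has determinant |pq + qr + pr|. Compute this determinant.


Step 1: Compute pq + qr + pr.
pq = 3*9 = 27
qr = 9*(-3) = -27
pr = 3*(-3) = -9
pq + qr + pr = 27 + (-27) + (-9) = -9
Step 2: Take absolute value.
det(P(3,9,-3)) = |-9| = 9

9


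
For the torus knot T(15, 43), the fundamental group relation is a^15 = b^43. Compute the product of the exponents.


The relation is a^15 = b^43.
Product of exponents = 15 * 43
= 645

645


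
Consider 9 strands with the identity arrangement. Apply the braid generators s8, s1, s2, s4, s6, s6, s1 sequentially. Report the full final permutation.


Starting with identity [1, 2, 3, 4, 5, 6, 7, 8, 9].
Apply generators in sequence:
  After s8: [1, 2, 3, 4, 5, 6, 7, 9, 8]
  After s1: [2, 1, 3, 4, 5, 6, 7, 9, 8]
  After s2: [2, 3, 1, 4, 5, 6, 7, 9, 8]
  After s4: [2, 3, 1, 5, 4, 6, 7, 9, 8]
  After s6: [2, 3, 1, 5, 4, 7, 6, 9, 8]
  After s6: [2, 3, 1, 5, 4, 6, 7, 9, 8]
  After s1: [3, 2, 1, 5, 4, 6, 7, 9, 8]
Final permutation: [3, 2, 1, 5, 4, 6, 7, 9, 8]

[3, 2, 1, 5, 4, 6, 7, 9, 8]


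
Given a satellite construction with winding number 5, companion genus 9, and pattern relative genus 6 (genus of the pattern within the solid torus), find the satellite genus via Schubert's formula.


Schubert: g(satellite) = g_rel(pattern) + |winding| * g(companion),
where g_rel(pattern) is the genus of the pattern relative to the solid torus.
= 6 + 5 * 9
= 6 + 45 = 51

51


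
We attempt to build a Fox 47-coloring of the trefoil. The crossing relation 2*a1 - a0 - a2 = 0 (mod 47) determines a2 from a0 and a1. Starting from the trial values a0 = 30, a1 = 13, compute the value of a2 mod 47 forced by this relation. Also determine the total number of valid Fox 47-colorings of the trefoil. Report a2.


Step 1: Apply the given crossing relation 2*a1 - a0 - a2 = 0 (mod 47).
  a2 = 2*a1 - a0 mod 47
  a2 = 2*13 - 30 mod 47
  a2 = 26 - 30 mod 47
  a2 = -4 mod 47 = 43
Step 2: The trefoil has determinant 3.
  Number of Fox p-colorings (p prime) is p^2 if p = 3, else p.
  Since 47 does not divide 3, only trivial (constant) colorings exist.
  (So the trial a0 = 30, a1 = 13 with a0 != a1 does NOT extend to a valid coloring of the whole trefoil: the other two crossing relations require 3*(a1 - a0) = 0 (mod 47), which fails.)
  Total colorings = 47
Step 3: a2 = 43, total Fox 47-colorings = 47

43


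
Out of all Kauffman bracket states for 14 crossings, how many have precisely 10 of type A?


We choose which 10 of 14 crossings get A-smoothings.
C(14, 10) = 14! / (10! * 4!)
= 1001

1001


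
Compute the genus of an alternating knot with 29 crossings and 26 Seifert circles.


For alternating knots, g = (c - s + 1)/2.
= (29 - 26 + 1)/2
= 4/2 = 2

2


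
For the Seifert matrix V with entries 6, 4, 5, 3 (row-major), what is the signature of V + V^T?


Step 1: V + V^T = [[12, 9], [9, 6]]
Step 2: trace = 18, det = -9
Step 3: Discriminant = 18^2 - 4*(-9) = 360
Step 4: Eigenvalues: 18.4868, -0.486833
Step 5: Signature = (# positive eigenvalues) - (# negative eigenvalues) = 0

0


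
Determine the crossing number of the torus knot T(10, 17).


For a torus knot T(p, q) with gcd(p,q)=1,
the crossing number is min(p*(q-1), q*(p-1)).
p*(q-1) = 10*16 = 160
q*(p-1) = 17*9 = 153
min(160, 153) = 153

153


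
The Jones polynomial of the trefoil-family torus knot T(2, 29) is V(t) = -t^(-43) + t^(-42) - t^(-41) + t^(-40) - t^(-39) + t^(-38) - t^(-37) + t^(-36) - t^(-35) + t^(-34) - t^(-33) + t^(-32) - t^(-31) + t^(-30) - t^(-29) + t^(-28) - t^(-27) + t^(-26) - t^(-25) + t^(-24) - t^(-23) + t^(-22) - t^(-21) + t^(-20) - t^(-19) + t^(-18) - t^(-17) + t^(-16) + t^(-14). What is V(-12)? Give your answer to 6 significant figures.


Substituting t = -12 into V(t) = -t^(-43) + t^(-42) - t^(-41) + t^(-40) - t^(-39) + t^(-38) - t^(-37) + t^(-36) - t^(-35) + t^(-34) - t^(-33) + t^(-32) - t^(-31) + t^(-30) - t^(-29) + t^(-28) - t^(-27) + t^(-26) - t^(-25) + t^(-24) - t^(-23) + t^(-22) - t^(-21) + t^(-20) - t^(-19) + t^(-18) - t^(-17) + t^(-16) + t^(-14):
  (-)t^(-43) = 3.93737e-47
  (+)t^(-42) = 4.72485e-46
  (-)t^(-41) = 5.66982e-45
  (+)t^(-40) = 6.80378e-44
  (-)t^(-39) = 8.16453e-43
  (+)t^(-38) = 9.79744e-42
  (-)t^(-37) = 1.17569e-40
  (+)t^(-36) = 1.41083e-39
  (-)t^(-35) = 1.693e-38
  (+)t^(-34) = 2.0316e-37
  (-)t^(-33) = 2.43792e-36
  (+)t^(-32) = 2.9255e-35
  (-)t^(-31) = 3.5106e-34
  (+)t^(-30) = 4.21272e-33
  (-)t^(-29) = 5.05526e-32
  (+)t^(-28) = 6.06632e-31
  (-)t^(-27) = 7.27958e-30
  (+)t^(-26) = 8.7355e-29
  (-)t^(-25) = 1.04826e-27
  (+)t^(-24) = 1.25791e-26
  (-)t^(-23) = 1.50949e-25
  (+)t^(-22) = 1.81139e-24
  (-)t^(-21) = 2.17367e-23
  (+)t^(-20) = 2.60841e-22
  (-)t^(-19) = 3.13009e-21
  (+)t^(-18) = 3.7561e-20
  (-)t^(-17) = 4.50732e-19
  (+)t^(-16) = 5.40879e-18
  (+)t^(-14) = 7.78866e-16
Sum = (3.93737e-47) + (4.72485e-46) + (5.66982e-45) + (6.80378e-44) + (8.16453e-43) + (9.79744e-42) + (1.17569e-40) + (1.41083e-39) + (1.693e-38) + (2.0316e-37) + (2.43792e-36) + (2.9255e-35) + (3.5106e-34) + (4.21272e-33) + (5.05526e-32) + (6.06632e-31) + (7.27958e-30) + (8.7355e-29) + (1.04826e-27) + (1.25791e-26) + (1.50949e-25) + (1.81139e-24) + (2.17367e-23) + (2.60841e-22) + (3.13009e-21) + (3.7561e-20) + (4.50732e-19) + (5.40879e-18) + (7.78866e-16)
= 7.847661556e-16
Rounded to 6 significant figures: 7.84766e-16

7.84766e-16


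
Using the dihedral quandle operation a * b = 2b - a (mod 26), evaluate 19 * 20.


19 * 20 = 2*20 - 19 mod 26
= 40 - 19 mod 26
= 21 mod 26 = 21

21


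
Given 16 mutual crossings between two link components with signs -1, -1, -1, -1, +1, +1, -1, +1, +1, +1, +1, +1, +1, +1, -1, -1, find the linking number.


Step 1: Count positive crossings: 9
Step 2: Count negative crossings: 7
Step 3: Sum of signs = 9 - 7 = 2
Step 4: Linking number = sum/2 = 2/2 = 1

1


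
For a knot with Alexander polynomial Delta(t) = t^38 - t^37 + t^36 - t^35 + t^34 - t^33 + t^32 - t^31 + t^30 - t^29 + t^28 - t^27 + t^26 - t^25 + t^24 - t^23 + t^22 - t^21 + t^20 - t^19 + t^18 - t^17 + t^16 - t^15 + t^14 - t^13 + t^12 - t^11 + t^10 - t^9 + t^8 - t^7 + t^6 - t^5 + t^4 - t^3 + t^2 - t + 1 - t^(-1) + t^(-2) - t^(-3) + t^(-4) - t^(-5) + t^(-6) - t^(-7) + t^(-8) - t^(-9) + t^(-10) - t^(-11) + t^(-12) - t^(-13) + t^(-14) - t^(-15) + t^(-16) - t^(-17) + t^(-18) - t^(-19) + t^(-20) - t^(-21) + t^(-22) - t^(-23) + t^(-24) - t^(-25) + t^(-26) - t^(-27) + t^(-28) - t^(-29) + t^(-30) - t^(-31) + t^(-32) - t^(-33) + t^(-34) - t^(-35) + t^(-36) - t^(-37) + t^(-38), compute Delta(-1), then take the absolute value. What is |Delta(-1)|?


Step 1: The polynomial has 77 terms with alternating signs, exponents from 38 down to -38.
Step 2: Substitute t = -1. The i-th term has coefficient (-1)^i and exponent (m-i),
  so its value is (-1)^i * (-1)^(m-i) = (-1)^m = 1 for every i.
Step 3: All 77 terms equal 1, so Delta(-1) = 77 * (1) = 77
Step 4: |Delta(-1)| = 77

77


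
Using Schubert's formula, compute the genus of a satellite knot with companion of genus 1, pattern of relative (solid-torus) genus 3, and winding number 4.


Schubert: g(satellite) = g_rel(pattern) + |winding| * g(companion),
where g_rel(pattern) is the genus of the pattern relative to the solid torus.
= 3 + 4 * 1
= 3 + 4 = 7

7


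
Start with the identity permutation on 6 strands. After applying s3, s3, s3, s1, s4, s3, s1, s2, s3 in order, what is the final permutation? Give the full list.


Starting with identity [1, 2, 3, 4, 5, 6].
Apply generators in sequence:
  After s3: [1, 2, 4, 3, 5, 6]
  After s3: [1, 2, 3, 4, 5, 6]
  After s3: [1, 2, 4, 3, 5, 6]
  After s1: [2, 1, 4, 3, 5, 6]
  After s4: [2, 1, 4, 5, 3, 6]
  After s3: [2, 1, 5, 4, 3, 6]
  After s1: [1, 2, 5, 4, 3, 6]
  After s2: [1, 5, 2, 4, 3, 6]
  After s3: [1, 5, 4, 2, 3, 6]
Final permutation: [1, 5, 4, 2, 3, 6]

[1, 5, 4, 2, 3, 6]


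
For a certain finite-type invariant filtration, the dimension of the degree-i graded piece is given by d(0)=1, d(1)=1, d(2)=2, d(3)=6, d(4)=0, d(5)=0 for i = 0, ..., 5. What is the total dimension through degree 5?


Total dimension = d(0) + d(1) + ... + d(5)
= 1 + 1 + 2 + 6 + 0 + 0
= 10

10


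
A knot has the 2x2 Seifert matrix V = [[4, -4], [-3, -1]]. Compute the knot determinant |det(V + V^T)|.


Step 1: Form V + V^T where V = [[4, -4], [-3, -1]]
  V^T = [[4, -3], [-4, -1]]
  V + V^T = [[8, -7], [-7, -2]]
Step 2: det(V + V^T) = 8*(-2) - (-7)*(-7)
  = -16 - 49 = -65
Step 3: Knot determinant = |det(V + V^T)| = |-65| = 65

65


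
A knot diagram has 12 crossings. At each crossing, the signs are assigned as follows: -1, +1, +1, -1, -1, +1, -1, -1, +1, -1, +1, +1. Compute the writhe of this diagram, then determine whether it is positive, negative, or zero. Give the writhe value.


Step 1: Count positive crossings (+1).
Positive crossings: 6
Step 2: Count negative crossings (-1).
Negative crossings: 6
Step 3: Writhe = (positive) - (negative)
w = 6 - 6 = 0
Step 4: |w| = 0, and w is zero

0


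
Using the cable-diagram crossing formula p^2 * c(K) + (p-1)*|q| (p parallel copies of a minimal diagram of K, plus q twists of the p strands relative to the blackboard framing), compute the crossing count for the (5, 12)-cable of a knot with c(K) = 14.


Step 1: Each of the c(K) crossings of the companion diagram becomes p*p = p^2 crossings among the p parallel strands, and each of the |q| twists s_1 s_2 ... s_(p-1) adds (p-1) crossings.
  Crossings = p^2 * c(K) + (p-1)*|q|
Step 2: = 5^2 * 14 + (5-1)*12
Step 3: = 25*14 + 4*12
Step 4: = 350 + 48 = 398

398


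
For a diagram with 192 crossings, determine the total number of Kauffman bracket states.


Each crossing contributes 2 choices (A-smoothing or B-smoothing).
Total states = 2^192 = 6277101735386680763835789423207666416102355444464034512896

6277101735386680763835789423207666416102355444464034512896


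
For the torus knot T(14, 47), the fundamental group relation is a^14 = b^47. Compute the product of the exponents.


The relation is a^14 = b^47.
Product of exponents = 14 * 47
= 658

658


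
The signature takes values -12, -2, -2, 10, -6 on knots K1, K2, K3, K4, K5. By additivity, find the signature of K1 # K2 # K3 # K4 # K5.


The signature is additive under connected sum.
signature(K1 # K2 # K3 # K4 # K5) = (-12) + (-2) + (-2) + (10) + (-6)
= -12

-12


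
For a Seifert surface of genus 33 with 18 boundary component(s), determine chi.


chi = 2 - 2g - b
= 2 - 2*33 - 18
= 2 - 66 - 18 = -82

-82


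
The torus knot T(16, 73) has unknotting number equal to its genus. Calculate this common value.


For a torus knot T(p,q), both the unknotting number and genus equal (p-1)(q-1)/2.
= (16-1)(73-1)/2
= 15*72/2
= 1080/2 = 540

540


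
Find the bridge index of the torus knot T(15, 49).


The bridge number of T(p,q) is min(p,q).
min(15, 49) = 15

15


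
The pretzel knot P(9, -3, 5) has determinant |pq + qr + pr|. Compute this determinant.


Step 1: Compute pq + qr + pr.
pq = 9*(-3) = -27
qr = (-3)*5 = -15
pr = 9*5 = 45
pq + qr + pr = -27 + (-15) + 45 = 3
Step 2: Take absolute value.
det(P(9,-3,5)) = |3| = 3

3


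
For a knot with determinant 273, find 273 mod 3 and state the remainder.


Step 1: A knot is p-colorable if and only if p divides its determinant.
Step 2: Compute 273 mod 3.
273 = 91 * 3 + 0
Step 3: 273 mod 3 = 0
Step 4: The knot is 3-colorable: yes

0


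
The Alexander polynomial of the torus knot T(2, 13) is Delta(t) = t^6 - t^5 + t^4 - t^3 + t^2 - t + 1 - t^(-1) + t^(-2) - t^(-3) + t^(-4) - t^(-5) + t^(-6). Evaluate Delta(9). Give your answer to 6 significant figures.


Substituting t = 9 into Delta(t) = t^6 - t^5 + t^4 - t^3 + t^2 - t + 1 - t^(-1) + t^(-2) - t^(-3) + t^(-4) - t^(-5) + t^(-6):
Term values: (531441) + (-59049) + (6561) + (-729) + (81) + (-9) + (1) + (-0.111111) + (0.0123457) + (-0.00137174) + (0.000152416) + (-1.69351e-05) + (1.88168e-06)
Sum = 478296.9
Rounded to 6 significant figures: 478297

478297


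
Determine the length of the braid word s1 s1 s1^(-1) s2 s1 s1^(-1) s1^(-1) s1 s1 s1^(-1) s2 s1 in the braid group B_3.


The word length counts the number of generators (including inverses).
Listing each generator: s1, s1, s1^(-1), s2, s1, s1^(-1), s1^(-1), s1, s1, s1^(-1), s2, s1
There are 12 generators in this braid word.

12


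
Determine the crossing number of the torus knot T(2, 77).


For a torus knot T(p, q) with gcd(p,q)=1,
the crossing number is min(p*(q-1), q*(p-1)).
p*(q-1) = 2*76 = 152
q*(p-1) = 77*1 = 77
min(152, 77) = 77

77


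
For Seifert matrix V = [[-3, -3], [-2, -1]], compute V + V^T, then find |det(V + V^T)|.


Step 1: Form V + V^T where V = [[-3, -3], [-2, -1]]
  V^T = [[-3, -2], [-3, -1]]
  V + V^T = [[-6, -5], [-5, -2]]
Step 2: det(V + V^T) = (-6)*(-2) - (-5)*(-5)
  = 12 - 25 = -13
Step 3: Knot determinant = |det(V + V^T)| = |-13| = 13

13


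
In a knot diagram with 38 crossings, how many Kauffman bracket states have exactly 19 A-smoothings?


We choose which 19 of 38 crossings get A-smoothings.
C(38, 19) = 38! / (19! * 19!)
= 35345263800

35345263800


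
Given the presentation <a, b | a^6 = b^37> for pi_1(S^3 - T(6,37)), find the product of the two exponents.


The relation is a^6 = b^37.
Product of exponents = 6 * 37
= 222

222


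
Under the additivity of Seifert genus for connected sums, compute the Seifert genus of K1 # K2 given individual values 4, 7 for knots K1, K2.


The Seifert genus is additive under connected sum.
Seifert genus(K1 # K2) = (4) + (7)
= 11

11


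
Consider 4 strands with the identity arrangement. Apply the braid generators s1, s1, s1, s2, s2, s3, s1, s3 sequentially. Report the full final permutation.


Starting with identity [1, 2, 3, 4].
Apply generators in sequence:
  After s1: [2, 1, 3, 4]
  After s1: [1, 2, 3, 4]
  After s1: [2, 1, 3, 4]
  After s2: [2, 3, 1, 4]
  After s2: [2, 1, 3, 4]
  After s3: [2, 1, 4, 3]
  After s1: [1, 2, 4, 3]
  After s3: [1, 2, 3, 4]
Final permutation: [1, 2, 3, 4]

[1, 2, 3, 4]


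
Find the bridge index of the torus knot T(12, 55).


The bridge number of T(p,q) is min(p,q).
min(12, 55) = 12

12


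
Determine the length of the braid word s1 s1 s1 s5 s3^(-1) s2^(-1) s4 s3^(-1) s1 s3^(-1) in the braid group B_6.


The word length counts the number of generators (including inverses).
Listing each generator: s1, s1, s1, s5, s3^(-1), s2^(-1), s4, s3^(-1), s1, s3^(-1)
There are 10 generators in this braid word.

10


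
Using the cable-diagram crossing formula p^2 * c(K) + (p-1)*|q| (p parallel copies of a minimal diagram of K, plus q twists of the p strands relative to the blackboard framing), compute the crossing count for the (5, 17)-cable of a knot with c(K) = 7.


Step 1: Each of the c(K) crossings of the companion diagram becomes p*p = p^2 crossings among the p parallel strands, and each of the |q| twists s_1 s_2 ... s_(p-1) adds (p-1) crossings.
  Crossings = p^2 * c(K) + (p-1)*|q|
Step 2: = 5^2 * 7 + (5-1)*17
Step 3: = 25*7 + 4*17
Step 4: = 175 + 68 = 243

243


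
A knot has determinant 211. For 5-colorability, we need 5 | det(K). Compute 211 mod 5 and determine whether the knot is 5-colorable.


Step 1: A knot is p-colorable if and only if p divides its determinant.
Step 2: Compute 211 mod 5.
211 = 42 * 5 + 1
Step 3: 211 mod 5 = 1
Step 4: The knot is 5-colorable: no

1


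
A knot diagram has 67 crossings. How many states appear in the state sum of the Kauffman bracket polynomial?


Each crossing contributes 2 choices (A-smoothing or B-smoothing).
Total states = 2^67 = 147573952589676412928

147573952589676412928


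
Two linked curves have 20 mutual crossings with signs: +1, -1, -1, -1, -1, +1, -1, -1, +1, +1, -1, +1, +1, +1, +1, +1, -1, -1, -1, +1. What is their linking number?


Step 1: Count positive crossings: 10
Step 2: Count negative crossings: 10
Step 3: Sum of signs = 10 - 10 = 0
Step 4: Linking number = sum/2 = 0/2 = 0

0


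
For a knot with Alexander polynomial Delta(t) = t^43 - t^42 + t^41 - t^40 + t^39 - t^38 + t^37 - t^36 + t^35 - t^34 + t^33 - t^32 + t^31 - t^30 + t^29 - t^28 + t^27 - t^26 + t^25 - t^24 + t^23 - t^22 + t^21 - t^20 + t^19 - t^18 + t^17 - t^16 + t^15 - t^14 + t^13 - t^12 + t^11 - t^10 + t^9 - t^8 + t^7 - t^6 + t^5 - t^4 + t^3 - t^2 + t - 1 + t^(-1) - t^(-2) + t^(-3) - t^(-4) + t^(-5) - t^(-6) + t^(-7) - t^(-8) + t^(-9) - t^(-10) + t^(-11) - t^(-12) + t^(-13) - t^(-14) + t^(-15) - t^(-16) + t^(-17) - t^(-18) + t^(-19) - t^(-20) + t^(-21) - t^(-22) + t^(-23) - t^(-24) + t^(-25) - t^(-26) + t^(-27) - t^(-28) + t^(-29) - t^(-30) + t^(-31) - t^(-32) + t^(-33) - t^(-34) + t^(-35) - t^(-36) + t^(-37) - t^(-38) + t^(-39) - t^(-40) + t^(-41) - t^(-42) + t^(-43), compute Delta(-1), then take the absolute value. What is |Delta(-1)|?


Step 1: The polynomial has 87 terms with alternating signs, exponents from 43 down to -43.
Step 2: Substitute t = -1. The i-th term has coefficient (-1)^i and exponent (m-i),
  so its value is (-1)^i * (-1)^(m-i) = (-1)^m = -1 for every i.
Step 3: All 87 terms equal -1, so Delta(-1) = 87 * (-1) = -87
Step 4: |Delta(-1)| = 87

87


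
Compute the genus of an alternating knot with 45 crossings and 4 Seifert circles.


For alternating knots, g = (c - s + 1)/2.
= (45 - 4 + 1)/2
= 42/2 = 21

21


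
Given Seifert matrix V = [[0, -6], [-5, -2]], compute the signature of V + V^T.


Step 1: V + V^T = [[0, -11], [-11, -4]]
Step 2: trace = -4, det = -121
Step 3: Discriminant = (-4)^2 - 4*(-121) = 500
Step 4: Eigenvalues: 9.18034, -13.1803
Step 5: Signature = (# positive eigenvalues) - (# negative eigenvalues) = 0

0


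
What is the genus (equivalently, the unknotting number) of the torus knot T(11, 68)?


For a torus knot T(p,q), both the unknotting number and genus equal (p-1)(q-1)/2.
= (11-1)(68-1)/2
= 10*67/2
= 670/2 = 335

335


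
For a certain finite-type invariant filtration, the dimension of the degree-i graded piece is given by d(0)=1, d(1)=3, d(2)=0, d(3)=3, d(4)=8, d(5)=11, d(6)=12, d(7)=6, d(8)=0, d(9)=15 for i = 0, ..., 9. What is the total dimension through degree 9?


Total dimension = d(0) + d(1) + ... + d(9)
= 1 + 3 + 0 + 3 + 8 + 11 + 12 + 6 + 0 + 15
= 59

59


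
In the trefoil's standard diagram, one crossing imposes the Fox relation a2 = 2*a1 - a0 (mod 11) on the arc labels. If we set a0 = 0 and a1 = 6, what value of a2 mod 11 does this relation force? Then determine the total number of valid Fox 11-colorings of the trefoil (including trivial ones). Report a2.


Step 1: Apply the given crossing relation 2*a1 - a0 - a2 = 0 (mod 11).
  a2 = 2*a1 - a0 mod 11
  a2 = 2*6 - 0 mod 11
  a2 = 12 - 0 mod 11
  a2 = 12 mod 11 = 1
Step 2: The trefoil has determinant 3.
  Number of Fox p-colorings (p prime) is p^2 if p = 3, else p.
  Since 11 does not divide 3, only trivial (constant) colorings exist.
  (So the trial a0 = 0, a1 = 6 with a0 != a1 does NOT extend to a valid coloring of the whole trefoil: the other two crossing relations require 3*(a1 - a0) = 0 (mod 11), which fails.)
  Total colorings = 11
Step 3: a2 = 1, total Fox 11-colorings = 11

1


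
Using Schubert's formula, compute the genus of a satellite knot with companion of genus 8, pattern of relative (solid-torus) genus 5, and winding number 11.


Schubert: g(satellite) = g_rel(pattern) + |winding| * g(companion),
where g_rel(pattern) is the genus of the pattern relative to the solid torus.
= 5 + 11 * 8
= 5 + 88 = 93

93


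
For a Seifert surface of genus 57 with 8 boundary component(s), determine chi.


chi = 2 - 2g - b
= 2 - 2*57 - 8
= 2 - 114 - 8 = -120

-120


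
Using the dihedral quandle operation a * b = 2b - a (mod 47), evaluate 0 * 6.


0 * 6 = 2*6 - 0 mod 47
= 12 - 0 mod 47
= 12 mod 47 = 12

12


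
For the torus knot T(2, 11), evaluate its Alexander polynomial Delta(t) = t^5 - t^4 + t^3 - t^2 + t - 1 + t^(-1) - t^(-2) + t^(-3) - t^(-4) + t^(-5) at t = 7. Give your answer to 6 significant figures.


Substituting t = 7 into Delta(t) = t^5 - t^4 + t^3 - t^2 + t - 1 + t^(-1) - t^(-2) + t^(-3) - t^(-4) + t^(-5):
Term values: (16807) + (-2401) + (343) + (-49) + (7) + (-1) + (0.142857) + (-0.0204082) + (0.00291545) + (-0.000416493) + (5.9499e-05)
Sum = 14706.12501
Rounded to 6 significant figures: 14706.1

14706.1


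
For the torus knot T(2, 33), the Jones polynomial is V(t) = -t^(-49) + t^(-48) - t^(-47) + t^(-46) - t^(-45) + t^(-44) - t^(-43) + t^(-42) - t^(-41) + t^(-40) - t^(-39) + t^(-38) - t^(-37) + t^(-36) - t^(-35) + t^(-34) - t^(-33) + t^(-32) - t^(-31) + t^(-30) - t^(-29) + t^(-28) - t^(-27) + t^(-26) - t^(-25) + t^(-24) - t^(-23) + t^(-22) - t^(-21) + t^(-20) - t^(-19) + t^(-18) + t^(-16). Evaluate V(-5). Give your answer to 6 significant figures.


Substituting t = -5 into V(t) = -t^(-49) + t^(-48) - t^(-47) + t^(-46) - t^(-45) + t^(-44) - t^(-43) + t^(-42) - t^(-41) + t^(-40) - t^(-39) + t^(-38) - t^(-37) + t^(-36) - t^(-35) + t^(-34) - t^(-33) + t^(-32) - t^(-31) + t^(-30) - t^(-29) + t^(-28) - t^(-27) + t^(-26) - t^(-25) + t^(-24) - t^(-23) + t^(-22) - t^(-21) + t^(-20) - t^(-19) + t^(-18) + t^(-16):
  (-)t^(-49) = 5.6295e-35
  (+)t^(-48) = 2.81475e-34
  (-)t^(-47) = 1.40737e-33
  (+)t^(-46) = 7.03687e-33
  (-)t^(-45) = 3.51844e-32
  (+)t^(-44) = 1.75922e-31
  (-)t^(-43) = 8.79609e-31
  (+)t^(-42) = 4.39805e-30
  (-)t^(-41) = 2.19902e-29
  (+)t^(-40) = 1.09951e-28
  (-)t^(-39) = 5.49756e-28
  (+)t^(-38) = 2.74878e-27
  (-)t^(-37) = 1.37439e-26
  (+)t^(-36) = 6.87195e-26
  (-)t^(-35) = 3.43597e-25
  (+)t^(-34) = 1.71799e-24
  (-)t^(-33) = 8.58993e-24
  (+)t^(-32) = 4.29497e-23
  (-)t^(-31) = 2.14748e-22
  (+)t^(-30) = 1.07374e-21
  (-)t^(-29) = 5.36871e-21
  (+)t^(-28) = 2.68435e-20
  (-)t^(-27) = 1.34218e-19
  (+)t^(-26) = 6.71089e-19
  (-)t^(-25) = 3.35544e-18
  (+)t^(-24) = 1.67772e-17
  (-)t^(-23) = 8.38861e-17
  (+)t^(-22) = 4.1943e-16
  (-)t^(-21) = 2.09715e-15
  (+)t^(-20) = 1.04858e-14
  (-)t^(-19) = 5.24288e-14
  (+)t^(-18) = 2.62144e-13
  (+)t^(-16) = 6.5536e-12
Sum = (5.6295e-35) + (2.81475e-34) + (1.40737e-33) + (7.03687e-33) + (3.51844e-32) + (1.75922e-31) + (8.79609e-31) + (4.39805e-30) + (2.19902e-29) + (1.09951e-28) + (5.49756e-28) + (2.74878e-27) + (1.37439e-26) + (6.87195e-26) + (3.43597e-25) + (1.71799e-24) + (8.58993e-24) + (4.29497e-23) + (2.14748e-22) + (1.07374e-21) + (5.36871e-21) + (2.68435e-20) + (1.34218e-19) + (6.71089e-19) + (3.35544e-18) + (1.67772e-17) + (8.38861e-17) + (4.1943e-16) + (2.09715e-15) + (1.04858e-14) + (5.24288e-14) + (2.62144e-13) + (6.5536e-12)
= 6.88128e-12
Rounded to 6 significant figures: 6.88128e-12

6.88128e-12


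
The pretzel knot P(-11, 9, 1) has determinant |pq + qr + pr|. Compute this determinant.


Step 1: Compute pq + qr + pr.
pq = (-11)*9 = -99
qr = 9*1 = 9
pr = (-11)*1 = -11
pq + qr + pr = -99 + 9 + (-11) = -101
Step 2: Take absolute value.
det(P(-11,9,1)) = |-101| = 101

101


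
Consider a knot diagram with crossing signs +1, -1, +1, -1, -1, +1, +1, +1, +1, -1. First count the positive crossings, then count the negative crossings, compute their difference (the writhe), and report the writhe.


Step 1: Count positive crossings (+1).
Positive crossings: 6
Step 2: Count negative crossings (-1).
Negative crossings: 4
Step 3: Writhe = (positive) - (negative)
w = 6 - 4 = 2
Step 4: |w| = 2, and w is positive

2


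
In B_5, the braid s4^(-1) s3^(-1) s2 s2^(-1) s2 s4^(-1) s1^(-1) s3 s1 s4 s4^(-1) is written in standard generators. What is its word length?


The word length counts the number of generators (including inverses).
Listing each generator: s4^(-1), s3^(-1), s2, s2^(-1), s2, s4^(-1), s1^(-1), s3, s1, s4, s4^(-1)
There are 11 generators in this braid word.

11


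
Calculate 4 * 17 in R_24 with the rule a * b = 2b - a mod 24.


4 * 17 = 2*17 - 4 mod 24
= 34 - 4 mod 24
= 30 mod 24 = 6

6


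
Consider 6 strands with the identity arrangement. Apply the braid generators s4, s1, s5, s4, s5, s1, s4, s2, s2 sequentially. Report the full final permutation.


Starting with identity [1, 2, 3, 4, 5, 6].
Apply generators in sequence:
  After s4: [1, 2, 3, 5, 4, 6]
  After s1: [2, 1, 3, 5, 4, 6]
  After s5: [2, 1, 3, 5, 6, 4]
  After s4: [2, 1, 3, 6, 5, 4]
  After s5: [2, 1, 3, 6, 4, 5]
  After s1: [1, 2, 3, 6, 4, 5]
  After s4: [1, 2, 3, 4, 6, 5]
  After s2: [1, 3, 2, 4, 6, 5]
  After s2: [1, 2, 3, 4, 6, 5]
Final permutation: [1, 2, 3, 4, 6, 5]

[1, 2, 3, 4, 6, 5]


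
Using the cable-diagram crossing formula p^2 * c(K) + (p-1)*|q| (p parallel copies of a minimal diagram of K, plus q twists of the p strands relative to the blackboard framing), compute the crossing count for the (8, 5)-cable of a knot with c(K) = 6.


Step 1: Each of the c(K) crossings of the companion diagram becomes p*p = p^2 crossings among the p parallel strands, and each of the |q| twists s_1 s_2 ... s_(p-1) adds (p-1) crossings.
  Crossings = p^2 * c(K) + (p-1)*|q|
Step 2: = 8^2 * 6 + (8-1)*5
Step 3: = 64*6 + 7*5
Step 4: = 384 + 35 = 419

419


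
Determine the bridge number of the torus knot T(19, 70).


The bridge number of T(p,q) is min(p,q).
min(19, 70) = 19

19


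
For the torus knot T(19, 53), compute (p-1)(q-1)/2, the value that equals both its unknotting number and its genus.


For a torus knot T(p,q), both the unknotting number and genus equal (p-1)(q-1)/2.
= (19-1)(53-1)/2
= 18*52/2
= 936/2 = 468

468


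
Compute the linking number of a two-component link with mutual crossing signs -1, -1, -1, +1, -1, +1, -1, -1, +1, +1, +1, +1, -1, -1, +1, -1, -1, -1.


Step 1: Count positive crossings: 7
Step 2: Count negative crossings: 11
Step 3: Sum of signs = 7 - 11 = -4
Step 4: Linking number = sum/2 = -4/2 = -2

-2


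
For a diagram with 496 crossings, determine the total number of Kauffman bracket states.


Each crossing contributes 2 choices (A-smoothing or B-smoothing).
Total states = 2^496 = 204586912993508866875824356051724947013540127877691549342705710506008362275292159680204380770369009821930417757972504438076078534117837065833032974336

204586912993508866875824356051724947013540127877691549342705710506008362275292159680204380770369009821930417757972504438076078534117837065833032974336


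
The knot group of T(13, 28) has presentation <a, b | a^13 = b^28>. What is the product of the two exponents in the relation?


The relation is a^13 = b^28.
Product of exponents = 13 * 28
= 364

364


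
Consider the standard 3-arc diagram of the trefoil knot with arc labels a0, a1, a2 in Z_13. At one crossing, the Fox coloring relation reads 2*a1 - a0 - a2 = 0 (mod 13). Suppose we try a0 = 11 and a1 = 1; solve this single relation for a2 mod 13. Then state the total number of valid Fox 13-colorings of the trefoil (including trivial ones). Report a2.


Step 1: Apply the given crossing relation 2*a1 - a0 - a2 = 0 (mod 13).
  a2 = 2*a1 - a0 mod 13
  a2 = 2*1 - 11 mod 13
  a2 = 2 - 11 mod 13
  a2 = -9 mod 13 = 4
Step 2: The trefoil has determinant 3.
  Number of Fox p-colorings (p prime) is p^2 if p = 3, else p.
  Since 13 does not divide 3, only trivial (constant) colorings exist.
  (So the trial a0 = 11, a1 = 1 with a0 != a1 does NOT extend to a valid coloring of the whole trefoil: the other two crossing relations require 3*(a1 - a0) = 0 (mod 13), which fails.)
  Total colorings = 13
Step 3: a2 = 4, total Fox 13-colorings = 13

4


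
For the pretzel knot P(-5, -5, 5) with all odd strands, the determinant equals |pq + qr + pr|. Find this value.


Step 1: Compute pq + qr + pr.
pq = (-5)*(-5) = 25
qr = (-5)*5 = -25
pr = (-5)*5 = -25
pq + qr + pr = 25 + (-25) + (-25) = -25
Step 2: Take absolute value.
det(P(-5,-5,5)) = |-25| = 25

25


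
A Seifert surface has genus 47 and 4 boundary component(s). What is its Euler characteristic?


chi = 2 - 2g - b
= 2 - 2*47 - 4
= 2 - 94 - 4 = -96

-96


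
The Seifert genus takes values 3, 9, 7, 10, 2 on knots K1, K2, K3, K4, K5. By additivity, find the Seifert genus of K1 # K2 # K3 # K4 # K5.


The Seifert genus is additive under connected sum.
Seifert genus(K1 # K2 # K3 # K4 # K5) = (3) + (9) + (7) + (10) + (2)
= 31

31


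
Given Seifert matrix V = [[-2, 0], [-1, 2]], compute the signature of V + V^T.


Step 1: V + V^T = [[-4, -1], [-1, 4]]
Step 2: trace = 0, det = -17
Step 3: Discriminant = 0^2 - 4*(-17) = 68
Step 4: Eigenvalues: 4.12311, -4.12311
Step 5: Signature = (# positive eigenvalues) - (# negative eigenvalues) = 0

0


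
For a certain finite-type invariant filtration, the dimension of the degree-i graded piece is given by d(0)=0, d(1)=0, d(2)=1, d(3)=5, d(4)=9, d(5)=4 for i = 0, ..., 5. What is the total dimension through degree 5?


Total dimension = d(0) + d(1) + ... + d(5)
= 0 + 0 + 1 + 5 + 9 + 4
= 19

19


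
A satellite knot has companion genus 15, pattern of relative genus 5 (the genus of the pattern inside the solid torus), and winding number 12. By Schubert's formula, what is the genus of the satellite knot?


Schubert: g(satellite) = g_rel(pattern) + |winding| * g(companion),
where g_rel(pattern) is the genus of the pattern relative to the solid torus.
= 5 + 12 * 15
= 5 + 180 = 185

185


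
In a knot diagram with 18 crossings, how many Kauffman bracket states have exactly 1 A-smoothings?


We choose which 1 of 18 crossings get A-smoothings.
C(18, 1) = 18! / (1! * 17!)
= 18

18


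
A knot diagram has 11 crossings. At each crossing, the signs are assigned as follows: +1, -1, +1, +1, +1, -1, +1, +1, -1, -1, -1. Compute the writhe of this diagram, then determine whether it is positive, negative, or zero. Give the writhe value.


Step 1: Count positive crossings (+1).
Positive crossings: 6
Step 2: Count negative crossings (-1).
Negative crossings: 5
Step 3: Writhe = (positive) - (negative)
w = 6 - 5 = 1
Step 4: |w| = 1, and w is positive

1


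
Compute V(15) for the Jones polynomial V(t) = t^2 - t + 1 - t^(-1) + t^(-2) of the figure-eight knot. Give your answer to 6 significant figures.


Substituting t = 15 into V(t) = t^2 - t + 1 - t^(-1) + t^(-2):
  (+)t^(2) = 225
  (-)t^(1) = -15
  (+)t^(0) = 1
  (-)t^(-1) = -0.0666667
  (+)t^(-2) = 0.00444444
Sum = (225) + (-15) + (1) + (-0.0666667) + (0.00444444)
= 210.9377778
Rounded to 6 significant figures: 210.938

210.938


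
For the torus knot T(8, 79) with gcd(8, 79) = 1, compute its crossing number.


For a torus knot T(p, q) with gcd(p,q)=1,
the crossing number is min(p*(q-1), q*(p-1)).
p*(q-1) = 8*78 = 624
q*(p-1) = 79*7 = 553
min(624, 553) = 553

553


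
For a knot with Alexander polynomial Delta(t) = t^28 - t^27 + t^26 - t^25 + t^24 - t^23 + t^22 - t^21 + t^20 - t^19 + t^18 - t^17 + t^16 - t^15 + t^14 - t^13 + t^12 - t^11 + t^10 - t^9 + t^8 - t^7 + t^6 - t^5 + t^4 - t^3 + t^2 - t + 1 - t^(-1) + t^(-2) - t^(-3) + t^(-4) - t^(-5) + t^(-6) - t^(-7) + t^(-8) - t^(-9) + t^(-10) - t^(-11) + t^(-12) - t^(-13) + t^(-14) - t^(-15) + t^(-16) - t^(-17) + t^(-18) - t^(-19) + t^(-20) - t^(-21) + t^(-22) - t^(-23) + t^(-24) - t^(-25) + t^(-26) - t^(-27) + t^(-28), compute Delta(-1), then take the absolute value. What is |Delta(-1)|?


Step 1: The polynomial has 57 terms with alternating signs, exponents from 28 down to -28.
Step 2: Substitute t = -1. The i-th term has coefficient (-1)^i and exponent (m-i),
  so its value is (-1)^i * (-1)^(m-i) = (-1)^m = 1 for every i.
Step 3: All 57 terms equal 1, so Delta(-1) = 57 * (1) = 57
Step 4: |Delta(-1)| = 57

57


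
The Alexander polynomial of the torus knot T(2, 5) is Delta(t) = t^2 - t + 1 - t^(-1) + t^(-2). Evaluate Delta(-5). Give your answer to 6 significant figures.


Substituting t = -5 into Delta(t) = t^2 - t + 1 - t^(-1) + t^(-2):
Term values: (25) + (5) + (1) + (0.2) + (0.04)
Sum = 31.24
Rounded to 6 significant figures: 31.24

31.24


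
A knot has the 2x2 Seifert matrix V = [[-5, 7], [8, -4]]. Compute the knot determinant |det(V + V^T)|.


Step 1: Form V + V^T where V = [[-5, 7], [8, -4]]
  V^T = [[-5, 8], [7, -4]]
  V + V^T = [[-10, 15], [15, -8]]
Step 2: det(V + V^T) = (-10)*(-8) - 15*15
  = 80 - 225 = -145
Step 3: Knot determinant = |det(V + V^T)| = |-145| = 145

145


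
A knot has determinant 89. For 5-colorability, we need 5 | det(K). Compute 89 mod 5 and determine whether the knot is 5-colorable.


Step 1: A knot is p-colorable if and only if p divides its determinant.
Step 2: Compute 89 mod 5.
89 = 17 * 5 + 4
Step 3: 89 mod 5 = 4
Step 4: The knot is 5-colorable: no

4


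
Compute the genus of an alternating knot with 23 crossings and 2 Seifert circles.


For alternating knots, g = (c - s + 1)/2.
= (23 - 2 + 1)/2
= 22/2 = 11

11


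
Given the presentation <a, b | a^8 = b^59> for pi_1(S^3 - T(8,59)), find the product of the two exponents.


The relation is a^8 = b^59.
Product of exponents = 8 * 59
= 472

472


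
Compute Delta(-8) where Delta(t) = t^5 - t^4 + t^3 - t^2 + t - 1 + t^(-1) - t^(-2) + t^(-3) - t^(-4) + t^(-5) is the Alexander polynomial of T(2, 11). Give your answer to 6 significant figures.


Substituting t = -8 into Delta(t) = t^5 - t^4 + t^3 - t^2 + t - 1 + t^(-1) - t^(-2) + t^(-3) - t^(-4) + t^(-5):
Term values: (-32768) + (-4096) + (-512) + (-64) + (-8) + (-1) + (-0.125) + (-0.015625) + (-0.00195312) + (-0.000244141) + (-3.05176e-05)
Sum = -37449.14285
Rounded to 6 significant figures: -37449.1

-37449.1


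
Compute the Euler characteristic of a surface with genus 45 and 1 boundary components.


chi = 2 - 2g - b
= 2 - 2*45 - 1
= 2 - 90 - 1 = -89

-89


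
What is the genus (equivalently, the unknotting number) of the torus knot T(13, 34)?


For a torus knot T(p,q), both the unknotting number and genus equal (p-1)(q-1)/2.
= (13-1)(34-1)/2
= 12*33/2
= 396/2 = 198

198


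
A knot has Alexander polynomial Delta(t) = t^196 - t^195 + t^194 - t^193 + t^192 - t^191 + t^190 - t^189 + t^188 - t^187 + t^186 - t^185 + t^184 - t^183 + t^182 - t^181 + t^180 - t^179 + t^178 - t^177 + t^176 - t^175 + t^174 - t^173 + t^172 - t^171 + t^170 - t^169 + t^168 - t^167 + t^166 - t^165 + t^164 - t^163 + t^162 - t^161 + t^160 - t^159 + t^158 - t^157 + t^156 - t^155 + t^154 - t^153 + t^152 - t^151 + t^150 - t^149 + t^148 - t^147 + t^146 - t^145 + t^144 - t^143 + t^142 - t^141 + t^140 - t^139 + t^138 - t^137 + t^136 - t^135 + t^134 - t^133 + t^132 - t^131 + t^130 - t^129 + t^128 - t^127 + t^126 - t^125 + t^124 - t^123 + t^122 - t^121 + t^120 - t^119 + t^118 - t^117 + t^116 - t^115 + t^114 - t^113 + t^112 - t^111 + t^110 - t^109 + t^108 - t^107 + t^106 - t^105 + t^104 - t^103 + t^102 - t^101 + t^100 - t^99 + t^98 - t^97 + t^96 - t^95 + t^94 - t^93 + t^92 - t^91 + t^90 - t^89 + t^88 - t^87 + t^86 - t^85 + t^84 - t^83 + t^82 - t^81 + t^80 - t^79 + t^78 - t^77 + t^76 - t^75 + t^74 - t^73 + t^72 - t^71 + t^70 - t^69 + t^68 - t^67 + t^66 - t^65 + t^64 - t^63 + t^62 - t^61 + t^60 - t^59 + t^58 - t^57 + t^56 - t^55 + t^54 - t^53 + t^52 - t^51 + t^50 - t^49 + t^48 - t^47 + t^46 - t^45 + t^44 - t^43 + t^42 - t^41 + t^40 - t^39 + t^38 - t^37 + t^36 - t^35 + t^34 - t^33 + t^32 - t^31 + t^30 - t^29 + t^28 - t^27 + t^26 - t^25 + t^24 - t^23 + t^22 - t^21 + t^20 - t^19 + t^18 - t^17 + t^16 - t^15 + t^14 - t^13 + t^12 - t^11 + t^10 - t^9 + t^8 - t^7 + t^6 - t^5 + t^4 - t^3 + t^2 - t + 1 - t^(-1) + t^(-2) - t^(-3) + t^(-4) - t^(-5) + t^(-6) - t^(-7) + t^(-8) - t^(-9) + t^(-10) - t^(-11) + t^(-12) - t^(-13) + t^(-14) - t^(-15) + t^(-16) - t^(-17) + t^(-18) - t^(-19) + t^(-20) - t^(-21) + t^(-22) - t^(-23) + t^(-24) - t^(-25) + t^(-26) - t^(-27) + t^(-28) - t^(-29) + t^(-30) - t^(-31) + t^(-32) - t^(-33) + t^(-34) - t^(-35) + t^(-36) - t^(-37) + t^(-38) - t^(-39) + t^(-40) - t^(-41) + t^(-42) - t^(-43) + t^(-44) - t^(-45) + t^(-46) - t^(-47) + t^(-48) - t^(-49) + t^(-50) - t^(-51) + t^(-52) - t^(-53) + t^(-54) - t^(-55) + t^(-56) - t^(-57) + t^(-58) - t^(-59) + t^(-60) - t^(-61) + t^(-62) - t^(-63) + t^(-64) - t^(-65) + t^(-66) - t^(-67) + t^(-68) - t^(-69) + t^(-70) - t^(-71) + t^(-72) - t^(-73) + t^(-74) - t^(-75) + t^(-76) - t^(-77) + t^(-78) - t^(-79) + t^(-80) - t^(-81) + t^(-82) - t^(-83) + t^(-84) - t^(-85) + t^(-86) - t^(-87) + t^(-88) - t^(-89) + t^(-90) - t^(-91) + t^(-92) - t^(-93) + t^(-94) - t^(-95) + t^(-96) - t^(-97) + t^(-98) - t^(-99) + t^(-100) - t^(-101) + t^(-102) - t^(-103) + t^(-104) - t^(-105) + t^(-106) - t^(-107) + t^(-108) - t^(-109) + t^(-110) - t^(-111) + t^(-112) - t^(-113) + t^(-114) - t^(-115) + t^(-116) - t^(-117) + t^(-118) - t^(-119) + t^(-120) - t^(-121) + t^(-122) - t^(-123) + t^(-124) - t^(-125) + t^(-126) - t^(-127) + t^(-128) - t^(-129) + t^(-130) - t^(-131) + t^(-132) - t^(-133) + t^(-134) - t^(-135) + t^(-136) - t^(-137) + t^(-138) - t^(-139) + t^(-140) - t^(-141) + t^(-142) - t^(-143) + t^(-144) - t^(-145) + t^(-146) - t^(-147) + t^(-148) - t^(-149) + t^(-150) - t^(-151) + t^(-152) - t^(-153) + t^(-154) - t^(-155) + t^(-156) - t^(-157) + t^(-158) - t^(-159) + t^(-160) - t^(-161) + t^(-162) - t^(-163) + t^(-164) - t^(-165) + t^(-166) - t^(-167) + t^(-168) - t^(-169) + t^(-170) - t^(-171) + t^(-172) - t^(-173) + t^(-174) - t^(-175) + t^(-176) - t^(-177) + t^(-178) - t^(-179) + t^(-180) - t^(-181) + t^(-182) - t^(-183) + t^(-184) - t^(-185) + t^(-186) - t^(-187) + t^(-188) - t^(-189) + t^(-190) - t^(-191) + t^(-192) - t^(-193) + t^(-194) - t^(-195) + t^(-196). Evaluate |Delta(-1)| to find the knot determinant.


Step 1: The polynomial has 393 terms with alternating signs, exponents from 196 down to -196.
Step 2: Substitute t = -1. The i-th term has coefficient (-1)^i and exponent (m-i),
  so its value is (-1)^i * (-1)^(m-i) = (-1)^m = 1 for every i.
Step 3: All 393 terms equal 1, so Delta(-1) = 393 * (1) = 393
Step 4: |Delta(-1)| = 393

393
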